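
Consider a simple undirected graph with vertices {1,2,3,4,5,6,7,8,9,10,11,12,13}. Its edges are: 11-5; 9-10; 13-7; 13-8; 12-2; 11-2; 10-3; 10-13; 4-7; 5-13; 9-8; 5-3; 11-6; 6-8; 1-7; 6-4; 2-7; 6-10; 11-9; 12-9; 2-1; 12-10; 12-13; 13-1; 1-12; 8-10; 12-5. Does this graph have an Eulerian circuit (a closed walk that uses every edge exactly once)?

Degrees: 1:4, 2:4, 3:2, 4:2, 5:4, 6:4, 7:4, 8:4, 9:4, 10:6, 11:4, 12:6, 13:6
All degrees are even and the non-isolated vertices are connected — an Eulerian circuit exists.

Yes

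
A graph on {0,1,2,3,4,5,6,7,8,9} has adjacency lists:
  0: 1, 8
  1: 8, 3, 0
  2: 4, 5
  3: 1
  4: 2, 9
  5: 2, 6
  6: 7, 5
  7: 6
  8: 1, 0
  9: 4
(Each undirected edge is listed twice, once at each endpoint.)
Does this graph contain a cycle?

|V| = 10, |E| = 9, number of components = 2.
One cycle is 0-1-8-0.

Yes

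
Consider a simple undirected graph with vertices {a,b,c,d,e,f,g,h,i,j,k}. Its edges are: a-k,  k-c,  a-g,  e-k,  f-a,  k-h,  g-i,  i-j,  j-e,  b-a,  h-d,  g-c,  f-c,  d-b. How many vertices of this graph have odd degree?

Degrees: a:4, b:2, c:3, d:2, e:2, f:2, g:3, h:2, i:2, j:2, k:4
Odd-degree vertices: c, g.

2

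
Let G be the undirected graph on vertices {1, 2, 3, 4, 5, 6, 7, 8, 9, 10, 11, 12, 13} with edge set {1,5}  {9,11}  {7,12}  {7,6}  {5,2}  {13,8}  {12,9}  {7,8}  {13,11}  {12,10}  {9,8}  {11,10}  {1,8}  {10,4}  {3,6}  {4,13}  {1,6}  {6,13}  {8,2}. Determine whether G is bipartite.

Yes

Color {4, 5, 6, 8, 11, 12} black and {1, 2, 3, 7, 9, 10, 13} white. No edge joins two same-colored vertices, so the graph is bipartite.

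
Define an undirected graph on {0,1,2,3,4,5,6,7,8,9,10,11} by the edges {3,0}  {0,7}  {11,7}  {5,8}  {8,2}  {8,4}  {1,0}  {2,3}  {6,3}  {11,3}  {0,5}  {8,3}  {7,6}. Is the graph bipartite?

No

The cycle 3-2-8-3 has length 3, which is odd, so the graph is not bipartite.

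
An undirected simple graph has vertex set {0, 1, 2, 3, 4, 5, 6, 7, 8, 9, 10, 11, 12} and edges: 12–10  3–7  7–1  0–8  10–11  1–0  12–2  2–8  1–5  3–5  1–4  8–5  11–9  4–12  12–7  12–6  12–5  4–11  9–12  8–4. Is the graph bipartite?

Yes

Color {1, 3, 8, 11, 12} black and {0, 2, 4, 5, 6, 7, 9, 10} white. No edge joins two same-colored vertices, so the graph is bipartite.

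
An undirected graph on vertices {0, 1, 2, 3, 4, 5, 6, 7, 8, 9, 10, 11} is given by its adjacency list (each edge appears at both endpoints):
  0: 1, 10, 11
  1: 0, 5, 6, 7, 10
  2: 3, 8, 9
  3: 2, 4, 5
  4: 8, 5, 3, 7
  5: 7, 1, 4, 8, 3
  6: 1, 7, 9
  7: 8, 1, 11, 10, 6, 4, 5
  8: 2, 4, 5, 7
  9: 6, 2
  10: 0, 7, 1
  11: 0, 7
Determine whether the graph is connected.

A breadth-first search from 0 visits 0, 1, 10, 11, 5, 6, 7, 3, 4, 8, 9, 2 — all 12 vertices — so the graph is connected.

Yes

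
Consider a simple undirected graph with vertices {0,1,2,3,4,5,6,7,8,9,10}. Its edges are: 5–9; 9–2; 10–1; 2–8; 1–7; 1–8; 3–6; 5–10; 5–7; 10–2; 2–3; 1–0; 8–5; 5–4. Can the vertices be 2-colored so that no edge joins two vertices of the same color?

Yes

Color {1, 2, 5, 6} black and {0, 3, 4, 7, 8, 9, 10} white. No edge joins two same-colored vertices, so the graph is bipartite.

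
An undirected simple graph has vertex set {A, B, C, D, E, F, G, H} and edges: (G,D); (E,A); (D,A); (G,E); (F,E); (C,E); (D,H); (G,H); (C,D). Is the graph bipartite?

No

D-G-H-D is an odd cycle (length 3), and a bipartite graph can contain only even cycles.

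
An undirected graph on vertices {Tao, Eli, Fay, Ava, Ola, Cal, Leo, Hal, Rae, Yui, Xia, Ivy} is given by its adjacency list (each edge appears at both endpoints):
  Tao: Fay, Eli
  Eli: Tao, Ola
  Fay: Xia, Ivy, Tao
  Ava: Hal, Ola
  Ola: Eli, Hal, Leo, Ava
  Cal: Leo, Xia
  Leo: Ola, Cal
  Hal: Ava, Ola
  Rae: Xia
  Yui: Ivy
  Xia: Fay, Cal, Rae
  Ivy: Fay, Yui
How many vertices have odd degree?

4

Degrees: Tao:2, Eli:2, Fay:3, Ava:2, Ola:4, Cal:2, Leo:2, Hal:2, Rae:1, Yui:1, Xia:3, Ivy:2
Odd-degree vertices: Fay, Rae, Yui, Xia.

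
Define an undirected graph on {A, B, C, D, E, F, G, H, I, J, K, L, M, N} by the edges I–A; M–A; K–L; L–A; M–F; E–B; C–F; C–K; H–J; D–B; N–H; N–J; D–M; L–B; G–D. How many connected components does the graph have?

2

Component: {H, J, N}
Component: {A, B, C, D, E, F, G, I, K, L, M}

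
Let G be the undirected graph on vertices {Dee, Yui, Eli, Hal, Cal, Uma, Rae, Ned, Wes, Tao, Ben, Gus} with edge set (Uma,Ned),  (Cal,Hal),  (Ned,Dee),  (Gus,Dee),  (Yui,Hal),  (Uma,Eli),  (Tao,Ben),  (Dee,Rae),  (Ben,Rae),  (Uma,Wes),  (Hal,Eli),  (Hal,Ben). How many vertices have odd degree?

Degrees: Dee:3, Yui:1, Eli:2, Hal:4, Cal:1, Uma:3, Rae:2, Ned:2, Wes:1, Tao:1, Ben:3, Gus:1
Odd-degree vertices: Dee, Yui, Cal, Uma, Wes, Tao, Ben, Gus.

8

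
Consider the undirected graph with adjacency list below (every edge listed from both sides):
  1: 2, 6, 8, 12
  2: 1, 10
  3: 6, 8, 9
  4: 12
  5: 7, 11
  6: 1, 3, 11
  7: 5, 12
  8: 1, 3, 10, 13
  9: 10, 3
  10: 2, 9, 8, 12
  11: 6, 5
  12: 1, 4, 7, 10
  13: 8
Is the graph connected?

Yes

Starting from 1 and exploring outward reaches every vertex (1, 6, 12, 2, 8, 3, 11, 10, 4, 7, 13, 9, 5); the graph is connected.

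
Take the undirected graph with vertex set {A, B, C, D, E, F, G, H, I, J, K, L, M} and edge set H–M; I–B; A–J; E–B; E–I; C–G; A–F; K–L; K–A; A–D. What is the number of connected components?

Component: {C, G}
Component: {H, M}
Component: {B, E, I}
Component: {A, D, F, J, K, L}

4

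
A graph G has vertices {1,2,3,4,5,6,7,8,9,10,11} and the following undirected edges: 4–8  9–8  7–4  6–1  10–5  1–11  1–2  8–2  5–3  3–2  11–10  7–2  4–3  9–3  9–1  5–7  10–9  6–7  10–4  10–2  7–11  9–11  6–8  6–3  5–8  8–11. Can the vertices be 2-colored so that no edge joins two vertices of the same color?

No

The cycle 8-9-11-8 has length 3, which is odd, so the graph is not bipartite.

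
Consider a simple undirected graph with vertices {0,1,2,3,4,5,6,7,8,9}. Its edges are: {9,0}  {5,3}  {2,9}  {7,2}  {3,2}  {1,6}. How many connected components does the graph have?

4

Component: {4}
Component: {8}
Component: {1, 6}
Component: {0, 2, 3, 5, 7, 9}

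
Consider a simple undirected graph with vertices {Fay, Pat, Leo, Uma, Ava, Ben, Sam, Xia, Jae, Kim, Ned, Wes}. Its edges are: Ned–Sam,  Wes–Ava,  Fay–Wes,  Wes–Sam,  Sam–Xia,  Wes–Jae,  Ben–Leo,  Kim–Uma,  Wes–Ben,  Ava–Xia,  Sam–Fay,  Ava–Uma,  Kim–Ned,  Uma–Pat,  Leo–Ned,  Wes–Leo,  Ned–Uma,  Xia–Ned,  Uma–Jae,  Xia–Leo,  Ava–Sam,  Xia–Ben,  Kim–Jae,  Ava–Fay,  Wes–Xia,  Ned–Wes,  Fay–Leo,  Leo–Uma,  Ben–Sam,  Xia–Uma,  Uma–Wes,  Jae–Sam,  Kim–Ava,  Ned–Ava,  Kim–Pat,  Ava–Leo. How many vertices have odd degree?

Degrees: Fay:4, Pat:2, Leo:7, Uma:8, Ava:8, Ben:4, Sam:7, Xia:7, Jae:4, Kim:5, Ned:7, Wes:9
Odd-degree vertices: Leo, Sam, Xia, Kim, Ned, Wes.

6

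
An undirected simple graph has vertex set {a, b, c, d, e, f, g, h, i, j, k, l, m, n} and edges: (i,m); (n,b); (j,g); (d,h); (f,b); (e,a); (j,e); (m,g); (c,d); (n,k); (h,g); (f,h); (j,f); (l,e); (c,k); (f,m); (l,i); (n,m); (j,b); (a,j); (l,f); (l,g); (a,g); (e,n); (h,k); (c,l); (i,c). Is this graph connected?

Starting from a and exploring outward reaches every vertex (a, j, e, g, b, f, n, l, m, h, k, c, i, d); the graph is connected.

Yes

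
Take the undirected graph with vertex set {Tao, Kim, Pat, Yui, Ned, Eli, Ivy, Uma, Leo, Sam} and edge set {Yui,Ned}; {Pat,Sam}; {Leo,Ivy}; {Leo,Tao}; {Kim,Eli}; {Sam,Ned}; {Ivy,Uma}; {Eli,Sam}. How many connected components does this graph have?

Component: {Tao, Ivy, Uma, Leo}
Component: {Kim, Pat, Yui, Ned, Eli, Sam}

2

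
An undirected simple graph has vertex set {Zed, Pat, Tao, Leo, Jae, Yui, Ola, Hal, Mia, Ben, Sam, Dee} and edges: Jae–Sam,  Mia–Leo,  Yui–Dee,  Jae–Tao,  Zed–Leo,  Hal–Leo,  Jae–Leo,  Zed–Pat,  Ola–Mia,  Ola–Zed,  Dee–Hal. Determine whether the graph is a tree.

No

The graph has 12 vertices and 11 edges.
It splits into 2 components, so it cannot be a tree.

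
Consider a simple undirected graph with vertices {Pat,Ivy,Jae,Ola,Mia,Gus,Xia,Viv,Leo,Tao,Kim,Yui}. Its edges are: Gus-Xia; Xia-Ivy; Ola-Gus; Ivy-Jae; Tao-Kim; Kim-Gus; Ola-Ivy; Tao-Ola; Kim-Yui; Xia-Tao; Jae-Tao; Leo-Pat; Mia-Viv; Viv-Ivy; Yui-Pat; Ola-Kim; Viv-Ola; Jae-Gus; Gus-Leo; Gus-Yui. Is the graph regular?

No

Degrees: Pat:2, Ivy:4, Jae:3, Ola:5, Mia:1, Gus:6, Xia:3, Viv:3, Leo:2, Tao:4, Kim:4, Yui:3
Vertex Mia has degree 1 while Gus has degree 6, so the graph is not regular.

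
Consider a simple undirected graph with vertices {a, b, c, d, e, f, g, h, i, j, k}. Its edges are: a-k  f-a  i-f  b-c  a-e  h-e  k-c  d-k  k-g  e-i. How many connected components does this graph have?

Component: {j}
Component: {a, b, c, d, e, f, g, h, i, k}

2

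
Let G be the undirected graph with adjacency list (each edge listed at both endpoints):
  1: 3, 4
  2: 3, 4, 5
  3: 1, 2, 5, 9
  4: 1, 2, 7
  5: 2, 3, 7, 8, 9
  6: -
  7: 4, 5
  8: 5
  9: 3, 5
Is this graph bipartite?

No

3-5-9-3 is an odd cycle (length 3), and a bipartite graph can contain only even cycles.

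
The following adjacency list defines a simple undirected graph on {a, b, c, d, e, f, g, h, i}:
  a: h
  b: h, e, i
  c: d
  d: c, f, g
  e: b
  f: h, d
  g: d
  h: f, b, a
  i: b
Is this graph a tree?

|V| = 9, |E| = 8.
Connected and |E| = |V| - 1, which characterizes a tree.

Yes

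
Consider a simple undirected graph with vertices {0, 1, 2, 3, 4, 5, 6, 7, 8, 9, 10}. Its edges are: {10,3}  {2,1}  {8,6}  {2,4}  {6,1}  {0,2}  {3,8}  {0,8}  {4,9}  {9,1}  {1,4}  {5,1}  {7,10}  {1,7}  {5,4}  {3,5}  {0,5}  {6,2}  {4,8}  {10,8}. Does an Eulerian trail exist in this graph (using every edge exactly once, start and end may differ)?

Degrees: 0:3, 1:6, 2:4, 3:3, 4:5, 5:4, 6:3, 7:2, 8:5, 9:2, 10:3
Odd-degree vertices: 0, 3, 4, 6, 8, 10 (6 total).
An Eulerian trail requires 0 or 2 odd-degree vertices; here there are 6.

No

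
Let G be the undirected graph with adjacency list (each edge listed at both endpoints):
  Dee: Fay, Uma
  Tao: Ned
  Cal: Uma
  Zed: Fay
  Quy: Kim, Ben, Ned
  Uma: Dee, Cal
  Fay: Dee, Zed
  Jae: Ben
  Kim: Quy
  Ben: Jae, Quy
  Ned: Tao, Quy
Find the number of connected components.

Component: {Dee, Cal, Zed, Uma, Fay}
Component: {Tao, Quy, Jae, Kim, Ben, Ned}

2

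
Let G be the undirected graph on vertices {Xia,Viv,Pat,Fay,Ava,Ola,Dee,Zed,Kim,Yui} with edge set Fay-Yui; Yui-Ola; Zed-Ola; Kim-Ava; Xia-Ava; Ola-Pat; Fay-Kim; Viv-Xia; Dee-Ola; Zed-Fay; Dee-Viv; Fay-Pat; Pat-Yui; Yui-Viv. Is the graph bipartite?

Fay-Pat-Yui-Fay is an odd cycle (length 3), and a bipartite graph can contain only even cycles.

No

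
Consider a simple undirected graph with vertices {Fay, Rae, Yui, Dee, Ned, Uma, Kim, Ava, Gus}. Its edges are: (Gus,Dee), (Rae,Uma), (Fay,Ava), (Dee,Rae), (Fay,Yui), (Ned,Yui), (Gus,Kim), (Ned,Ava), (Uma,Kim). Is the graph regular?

Yes

Degrees: Fay:2, Rae:2, Yui:2, Dee:2, Ned:2, Uma:2, Kim:2, Ava:2, Gus:2
All degrees equal 2; the graph is regular.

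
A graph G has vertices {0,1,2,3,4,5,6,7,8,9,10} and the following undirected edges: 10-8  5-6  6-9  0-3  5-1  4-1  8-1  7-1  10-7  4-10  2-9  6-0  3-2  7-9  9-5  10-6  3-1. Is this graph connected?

Yes

Starting from 0 and exploring outward reaches every vertex (0, 6, 3, 10, 9, 5, 2, 1, 8, 4, 7); the graph is connected.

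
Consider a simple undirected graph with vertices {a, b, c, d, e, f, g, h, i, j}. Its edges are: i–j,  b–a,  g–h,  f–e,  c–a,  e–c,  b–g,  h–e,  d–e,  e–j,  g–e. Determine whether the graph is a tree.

No

|V| = 10, |E| = 11.
A tree on 10 vertices has exactly 9 edges; this graph has 11, so it contains a cycle and is not a tree.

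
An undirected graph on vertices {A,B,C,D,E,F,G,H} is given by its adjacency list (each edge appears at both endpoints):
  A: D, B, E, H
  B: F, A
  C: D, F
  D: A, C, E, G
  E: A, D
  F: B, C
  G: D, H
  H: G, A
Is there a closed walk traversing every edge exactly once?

Yes

Degrees: A:4, B:2, C:2, D:4, E:2, F:2, G:2, H:2
Every vertex has even degree and the edges form a single connected piece, so an Eulerian circuit exists.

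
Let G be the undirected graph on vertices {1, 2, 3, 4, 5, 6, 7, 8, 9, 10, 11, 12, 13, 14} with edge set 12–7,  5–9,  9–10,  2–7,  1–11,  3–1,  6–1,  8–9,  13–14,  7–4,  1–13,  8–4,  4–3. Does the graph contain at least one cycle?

|V| = 14, |E| = 13, number of components = 1.
A forest on 14 vertices with 1 component has exactly 13 edges, which matches — so no cycle.

No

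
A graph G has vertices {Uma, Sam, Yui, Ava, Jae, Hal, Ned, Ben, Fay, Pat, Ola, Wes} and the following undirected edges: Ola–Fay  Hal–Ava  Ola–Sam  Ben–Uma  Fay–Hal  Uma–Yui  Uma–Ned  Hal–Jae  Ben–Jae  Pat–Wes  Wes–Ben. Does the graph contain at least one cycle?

No

|V| = 12, |E| = 11, number of components = 1.
A forest on 12 vertices with 1 component has exactly 11 edges, which matches — so no cycle.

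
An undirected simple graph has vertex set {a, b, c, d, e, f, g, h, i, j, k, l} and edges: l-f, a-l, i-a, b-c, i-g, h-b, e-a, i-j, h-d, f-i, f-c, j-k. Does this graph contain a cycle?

|V| = 12, |E| = 12, number of components = 1.
Since 12 > 12 - 1, a cycle must exist; for instance a-l-f-i-a.

Yes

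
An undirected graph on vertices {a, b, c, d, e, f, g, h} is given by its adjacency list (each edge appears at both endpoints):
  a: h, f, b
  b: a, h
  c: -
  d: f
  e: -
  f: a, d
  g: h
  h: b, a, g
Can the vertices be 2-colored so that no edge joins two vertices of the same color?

a-b-h-a is an odd cycle (length 3), and a bipartite graph can contain only even cycles.

No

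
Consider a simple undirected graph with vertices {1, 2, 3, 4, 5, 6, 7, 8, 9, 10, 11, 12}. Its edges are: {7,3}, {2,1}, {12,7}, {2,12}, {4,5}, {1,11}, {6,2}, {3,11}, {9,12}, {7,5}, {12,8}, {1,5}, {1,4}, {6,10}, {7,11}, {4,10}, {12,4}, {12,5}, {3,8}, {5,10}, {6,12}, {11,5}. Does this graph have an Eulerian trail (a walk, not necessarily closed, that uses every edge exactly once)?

Degrees: 1:4, 2:3, 3:3, 4:4, 5:6, 6:3, 7:4, 8:2, 9:1, 10:3, 11:4, 12:7
Odd-degree vertices: 2, 3, 6, 9, 10, 12 (6 total).
An Eulerian trail requires 0 or 2 odd-degree vertices; here there are 6.

No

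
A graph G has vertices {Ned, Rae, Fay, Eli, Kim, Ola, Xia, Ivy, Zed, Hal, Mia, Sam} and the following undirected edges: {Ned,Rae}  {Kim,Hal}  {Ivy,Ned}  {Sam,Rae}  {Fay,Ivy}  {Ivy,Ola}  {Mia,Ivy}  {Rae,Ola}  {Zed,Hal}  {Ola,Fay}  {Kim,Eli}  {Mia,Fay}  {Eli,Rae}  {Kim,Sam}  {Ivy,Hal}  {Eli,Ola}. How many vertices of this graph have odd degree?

6

Degrees: Ned:2, Rae:4, Fay:3, Eli:3, Kim:3, Ola:4, Xia:0, Ivy:5, Zed:1, Hal:3, Mia:2, Sam:2
Odd-degree vertices: Fay, Eli, Kim, Ivy, Zed, Hal.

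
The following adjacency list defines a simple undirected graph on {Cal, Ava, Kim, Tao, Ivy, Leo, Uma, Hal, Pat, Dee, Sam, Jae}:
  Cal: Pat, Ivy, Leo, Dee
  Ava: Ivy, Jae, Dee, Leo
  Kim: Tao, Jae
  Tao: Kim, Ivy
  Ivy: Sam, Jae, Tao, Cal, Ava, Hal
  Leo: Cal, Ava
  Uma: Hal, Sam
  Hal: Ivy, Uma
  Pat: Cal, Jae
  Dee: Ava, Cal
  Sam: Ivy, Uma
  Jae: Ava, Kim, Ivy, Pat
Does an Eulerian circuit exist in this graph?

Yes

Degrees: Cal:4, Ava:4, Kim:2, Tao:2, Ivy:6, Leo:2, Uma:2, Hal:2, Pat:2, Dee:2, Sam:2, Jae:4
All degrees are even and the non-isolated vertices are connected — an Eulerian circuit exists.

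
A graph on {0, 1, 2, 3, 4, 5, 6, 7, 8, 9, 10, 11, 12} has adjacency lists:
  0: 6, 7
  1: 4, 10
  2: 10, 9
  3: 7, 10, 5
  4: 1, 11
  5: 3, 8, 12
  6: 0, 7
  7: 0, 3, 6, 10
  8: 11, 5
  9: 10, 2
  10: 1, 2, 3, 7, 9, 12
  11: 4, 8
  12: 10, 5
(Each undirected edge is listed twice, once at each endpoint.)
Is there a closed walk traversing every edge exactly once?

Degrees: 0:2, 1:2, 2:2, 3:3, 4:2, 5:3, 6:2, 7:4, 8:2, 9:2, 10:6, 11:2, 12:2
Vertices with odd degree: 3, 5. An Eulerian circuit requires all degrees even.

No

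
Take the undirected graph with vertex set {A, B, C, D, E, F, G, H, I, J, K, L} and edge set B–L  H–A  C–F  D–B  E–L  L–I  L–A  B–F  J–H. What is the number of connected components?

3

Component: {G}
Component: {K}
Component: {A, B, C, D, E, F, H, I, J, L}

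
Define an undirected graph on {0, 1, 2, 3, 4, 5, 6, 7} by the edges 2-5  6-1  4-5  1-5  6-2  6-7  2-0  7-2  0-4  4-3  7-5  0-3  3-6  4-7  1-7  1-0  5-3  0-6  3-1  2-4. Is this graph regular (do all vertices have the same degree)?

Degrees: 0:5, 1:5, 2:5, 3:5, 4:5, 5:5, 6:5, 7:5
All degrees equal 5; the graph is regular.

Yes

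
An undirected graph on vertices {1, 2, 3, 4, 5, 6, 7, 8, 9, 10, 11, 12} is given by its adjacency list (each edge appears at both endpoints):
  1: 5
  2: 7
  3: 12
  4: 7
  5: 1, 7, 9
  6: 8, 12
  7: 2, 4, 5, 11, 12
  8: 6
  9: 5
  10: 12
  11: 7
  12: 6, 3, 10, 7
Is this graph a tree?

Yes

|V| = 12, |E| = 11.
Connected and |E| = |V| - 1, which characterizes a tree.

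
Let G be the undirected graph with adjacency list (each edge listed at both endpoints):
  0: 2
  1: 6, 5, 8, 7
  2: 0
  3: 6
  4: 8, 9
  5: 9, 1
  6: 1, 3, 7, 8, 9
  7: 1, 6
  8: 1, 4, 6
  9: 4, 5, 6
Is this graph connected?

Component: {0, 2}
Component: {1, 3, 4, 5, 6, 7, 8, 9}
There are 2 separate components, so the graph is not connected.

No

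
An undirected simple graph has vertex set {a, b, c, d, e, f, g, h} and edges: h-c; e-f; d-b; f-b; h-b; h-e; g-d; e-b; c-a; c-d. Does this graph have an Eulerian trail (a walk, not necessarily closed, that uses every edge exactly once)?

Degrees: a:1, b:4, c:3, d:3, e:3, f:2, g:1, h:3
Odd-degree vertices: a, c, d, e, g, h (6 total).
An Eulerian trail requires 0 or 2 odd-degree vertices; here there are 6.

No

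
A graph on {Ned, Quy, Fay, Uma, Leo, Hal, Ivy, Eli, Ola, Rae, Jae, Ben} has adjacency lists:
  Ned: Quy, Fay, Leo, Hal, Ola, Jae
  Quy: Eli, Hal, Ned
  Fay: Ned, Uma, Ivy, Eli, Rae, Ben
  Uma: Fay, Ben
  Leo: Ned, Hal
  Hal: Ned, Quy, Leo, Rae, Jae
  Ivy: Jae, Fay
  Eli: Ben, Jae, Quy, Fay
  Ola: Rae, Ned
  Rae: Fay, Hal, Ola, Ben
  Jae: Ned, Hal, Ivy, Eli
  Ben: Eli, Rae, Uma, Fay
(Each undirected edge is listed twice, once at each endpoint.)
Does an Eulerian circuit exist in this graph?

Degrees: Ned:6, Quy:3, Fay:6, Uma:2, Leo:2, Hal:5, Ivy:2, Eli:4, Ola:2, Rae:4, Jae:4, Ben:4
Vertices with odd degree: Quy, Hal. An Eulerian circuit requires all degrees even.

No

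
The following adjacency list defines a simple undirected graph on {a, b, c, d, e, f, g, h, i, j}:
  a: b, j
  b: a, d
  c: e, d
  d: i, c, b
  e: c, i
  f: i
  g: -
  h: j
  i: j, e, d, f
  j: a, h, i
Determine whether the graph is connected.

Component: {g}
Component: {a, b, c, d, e, f, h, i, j}
No edge joins these 2 groups, so the graph is disconnected.

No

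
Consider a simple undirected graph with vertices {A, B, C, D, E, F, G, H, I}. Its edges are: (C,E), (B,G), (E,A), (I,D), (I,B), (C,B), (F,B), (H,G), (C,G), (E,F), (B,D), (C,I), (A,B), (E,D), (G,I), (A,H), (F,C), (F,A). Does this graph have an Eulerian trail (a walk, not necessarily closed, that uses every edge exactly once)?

Degrees: A:4, B:6, C:5, D:3, E:4, F:4, G:4, H:2, I:4
Odd-degree vertices: C, D (2 total).
With 2 odd-degree vertices and all edges in one connected piece, an Eulerian trail exists (from C to D).

Yes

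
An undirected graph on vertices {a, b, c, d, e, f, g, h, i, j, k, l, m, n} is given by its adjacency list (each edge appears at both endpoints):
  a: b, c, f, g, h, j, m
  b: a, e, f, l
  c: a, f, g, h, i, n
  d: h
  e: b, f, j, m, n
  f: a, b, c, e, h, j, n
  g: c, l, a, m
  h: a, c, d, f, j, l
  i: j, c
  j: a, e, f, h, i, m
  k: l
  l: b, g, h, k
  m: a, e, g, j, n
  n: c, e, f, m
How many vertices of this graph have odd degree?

Degrees: a:7, b:4, c:6, d:1, e:5, f:7, g:4, h:6, i:2, j:6, k:1, l:4, m:5, n:4
Odd-degree vertices: a, d, e, f, k, m.

6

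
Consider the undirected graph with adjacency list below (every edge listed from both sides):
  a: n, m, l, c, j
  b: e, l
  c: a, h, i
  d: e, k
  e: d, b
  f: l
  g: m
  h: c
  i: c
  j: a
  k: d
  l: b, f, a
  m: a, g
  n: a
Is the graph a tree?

Yes

The graph has 14 vertices and 13 edges.
It is connected with exactly 13 edges, hence acyclic — it is a tree.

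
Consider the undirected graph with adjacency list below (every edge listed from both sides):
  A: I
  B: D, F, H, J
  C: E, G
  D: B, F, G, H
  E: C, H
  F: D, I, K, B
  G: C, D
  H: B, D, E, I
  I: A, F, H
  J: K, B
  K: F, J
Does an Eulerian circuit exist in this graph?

No

Degrees: A:1, B:4, C:2, D:4, E:2, F:4, G:2, H:4, I:3, J:2, K:2
Vertices with odd degree: A, I. An Eulerian circuit requires all degrees even.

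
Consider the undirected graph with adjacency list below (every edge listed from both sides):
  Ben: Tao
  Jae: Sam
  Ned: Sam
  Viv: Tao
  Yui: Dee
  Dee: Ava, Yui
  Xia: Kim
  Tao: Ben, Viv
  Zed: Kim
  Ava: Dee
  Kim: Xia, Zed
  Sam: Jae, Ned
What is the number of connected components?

4

Component: {Ben, Viv, Tao}
Component: {Jae, Ned, Sam}
Component: {Yui, Dee, Ava}
Component: {Xia, Zed, Kim}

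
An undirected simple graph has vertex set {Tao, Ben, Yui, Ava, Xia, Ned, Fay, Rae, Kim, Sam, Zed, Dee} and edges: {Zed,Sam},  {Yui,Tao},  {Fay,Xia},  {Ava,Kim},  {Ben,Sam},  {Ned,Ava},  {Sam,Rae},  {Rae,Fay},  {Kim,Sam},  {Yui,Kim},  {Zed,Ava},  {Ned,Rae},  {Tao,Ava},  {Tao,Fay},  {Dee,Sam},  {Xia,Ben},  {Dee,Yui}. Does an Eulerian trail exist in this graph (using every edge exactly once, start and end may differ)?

Degrees: Tao:3, Ben:2, Yui:3, Ava:4, Xia:2, Ned:2, Fay:3, Rae:3, Kim:3, Sam:5, Zed:2, Dee:2
Odd-degree vertices: Tao, Yui, Fay, Rae, Kim, Sam (6 total).
An Eulerian trail requires 0 or 2 odd-degree vertices; here there are 6.

No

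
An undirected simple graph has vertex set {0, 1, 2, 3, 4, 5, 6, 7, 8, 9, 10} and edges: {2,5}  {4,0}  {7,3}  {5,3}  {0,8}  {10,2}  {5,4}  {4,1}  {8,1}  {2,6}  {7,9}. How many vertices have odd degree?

Degrees: 0:2, 1:2, 2:3, 3:2, 4:3, 5:3, 6:1, 7:2, 8:2, 9:1, 10:1
Odd-degree vertices: 2, 4, 5, 6, 9, 10.

6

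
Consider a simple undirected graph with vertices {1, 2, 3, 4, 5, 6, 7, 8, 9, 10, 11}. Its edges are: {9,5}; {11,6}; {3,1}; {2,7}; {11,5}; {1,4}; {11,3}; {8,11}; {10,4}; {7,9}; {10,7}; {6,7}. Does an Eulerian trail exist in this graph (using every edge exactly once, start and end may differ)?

Yes

Degrees: 1:2, 2:1, 3:2, 4:2, 5:2, 6:2, 7:4, 8:1, 9:2, 10:2, 11:4
Odd-degree vertices: 2, 8 (2 total).
The non-isolated vertices are connected and exactly 2 have odd degree, so an Eulerian trail exists (from 2 to 8).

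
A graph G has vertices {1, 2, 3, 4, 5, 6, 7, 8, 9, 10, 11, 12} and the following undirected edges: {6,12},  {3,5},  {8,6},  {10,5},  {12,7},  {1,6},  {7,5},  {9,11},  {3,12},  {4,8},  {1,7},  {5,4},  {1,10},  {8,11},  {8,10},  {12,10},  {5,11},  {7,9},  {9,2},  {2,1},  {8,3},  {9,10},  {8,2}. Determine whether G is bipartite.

Yes

A valid 2-coloring puts {2, 3, 4, 6, 7, 10, 11} on one side and {1, 5, 8, 9, 12} on the other; every edge crosses between the two sides.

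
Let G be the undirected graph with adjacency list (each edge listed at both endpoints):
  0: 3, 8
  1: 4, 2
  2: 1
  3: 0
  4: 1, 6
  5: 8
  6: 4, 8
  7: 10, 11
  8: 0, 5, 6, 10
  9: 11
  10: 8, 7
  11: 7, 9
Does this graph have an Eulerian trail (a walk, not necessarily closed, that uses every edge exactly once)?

No

Degrees: 0:2, 1:2, 2:1, 3:1, 4:2, 5:1, 6:2, 7:2, 8:4, 9:1, 10:2, 11:2
Odd-degree vertices: 2, 3, 5, 9 (4 total).
An Eulerian trail requires 0 or 2 odd-degree vertices; here there are 4.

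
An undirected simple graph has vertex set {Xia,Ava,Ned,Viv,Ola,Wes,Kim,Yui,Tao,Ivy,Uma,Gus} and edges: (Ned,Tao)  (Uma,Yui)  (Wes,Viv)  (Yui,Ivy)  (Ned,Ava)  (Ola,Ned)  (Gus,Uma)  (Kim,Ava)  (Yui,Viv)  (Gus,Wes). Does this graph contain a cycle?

|V| = 12, |E| = 10, number of components = 3.
One cycle is Viv-Yui-Uma-Gus-Wes-Viv.

Yes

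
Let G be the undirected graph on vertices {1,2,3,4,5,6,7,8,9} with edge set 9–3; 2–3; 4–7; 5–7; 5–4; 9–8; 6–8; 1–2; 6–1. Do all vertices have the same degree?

Degrees: 1:2, 2:2, 3:2, 4:2, 5:2, 6:2, 7:2, 8:2, 9:2
All degrees equal 2; the graph is regular.

Yes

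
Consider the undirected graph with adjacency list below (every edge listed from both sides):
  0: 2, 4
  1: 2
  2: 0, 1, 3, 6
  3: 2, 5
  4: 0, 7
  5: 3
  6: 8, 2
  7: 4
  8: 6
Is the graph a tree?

Yes

|V| = 9, |E| = 8.
It is connected with exactly 8 edges, hence acyclic — it is a tree.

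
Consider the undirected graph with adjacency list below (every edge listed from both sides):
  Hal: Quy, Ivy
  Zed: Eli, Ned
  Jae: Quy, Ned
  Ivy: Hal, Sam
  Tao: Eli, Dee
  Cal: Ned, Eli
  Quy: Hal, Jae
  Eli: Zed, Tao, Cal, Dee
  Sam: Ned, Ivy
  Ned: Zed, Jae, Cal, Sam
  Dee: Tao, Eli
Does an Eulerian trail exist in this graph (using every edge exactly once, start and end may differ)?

Degrees: Hal:2, Zed:2, Jae:2, Ivy:2, Tao:2, Cal:2, Quy:2, Eli:4, Sam:2, Ned:4, Dee:2
Odd-degree vertices: none (0 total).
With 0 odd-degree vertices and all edges in one connected piece, an Eulerian trail exists.

Yes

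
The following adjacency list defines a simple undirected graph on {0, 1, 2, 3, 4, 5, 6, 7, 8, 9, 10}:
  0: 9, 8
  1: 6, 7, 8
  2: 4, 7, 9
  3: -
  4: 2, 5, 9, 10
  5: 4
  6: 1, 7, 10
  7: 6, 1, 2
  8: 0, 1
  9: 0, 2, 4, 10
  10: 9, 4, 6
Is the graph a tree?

No

|V| = 11, |E| = 14.
It splits into 2 components, so it cannot be a tree.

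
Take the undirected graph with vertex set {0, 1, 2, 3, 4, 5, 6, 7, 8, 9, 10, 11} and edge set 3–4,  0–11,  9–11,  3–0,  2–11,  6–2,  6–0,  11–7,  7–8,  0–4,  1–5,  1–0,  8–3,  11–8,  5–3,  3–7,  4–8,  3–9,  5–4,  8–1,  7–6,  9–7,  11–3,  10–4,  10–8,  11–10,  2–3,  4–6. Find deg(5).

Neighbors of 5: 1, 3, 4.

3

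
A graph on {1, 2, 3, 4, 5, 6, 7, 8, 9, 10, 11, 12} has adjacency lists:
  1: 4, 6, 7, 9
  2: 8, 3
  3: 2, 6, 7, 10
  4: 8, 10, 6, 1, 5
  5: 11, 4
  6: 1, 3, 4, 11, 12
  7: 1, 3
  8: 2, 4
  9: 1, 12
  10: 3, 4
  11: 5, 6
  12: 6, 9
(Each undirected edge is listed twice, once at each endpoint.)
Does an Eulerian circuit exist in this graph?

Degrees: 1:4, 2:2, 3:4, 4:5, 5:2, 6:5, 7:2, 8:2, 9:2, 10:2, 11:2, 12:2
4, 6 have odd degree; an Eulerian circuit needs every degree to be even, so none exists.

No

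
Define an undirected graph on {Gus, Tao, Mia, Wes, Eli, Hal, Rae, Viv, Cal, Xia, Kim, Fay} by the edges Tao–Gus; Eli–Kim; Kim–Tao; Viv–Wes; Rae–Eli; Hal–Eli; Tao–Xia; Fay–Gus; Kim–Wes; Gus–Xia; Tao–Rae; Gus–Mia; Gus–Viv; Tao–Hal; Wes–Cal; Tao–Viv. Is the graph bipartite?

No

Viv-Tao-Gus-Viv is an odd cycle (length 3), and a bipartite graph can contain only even cycles.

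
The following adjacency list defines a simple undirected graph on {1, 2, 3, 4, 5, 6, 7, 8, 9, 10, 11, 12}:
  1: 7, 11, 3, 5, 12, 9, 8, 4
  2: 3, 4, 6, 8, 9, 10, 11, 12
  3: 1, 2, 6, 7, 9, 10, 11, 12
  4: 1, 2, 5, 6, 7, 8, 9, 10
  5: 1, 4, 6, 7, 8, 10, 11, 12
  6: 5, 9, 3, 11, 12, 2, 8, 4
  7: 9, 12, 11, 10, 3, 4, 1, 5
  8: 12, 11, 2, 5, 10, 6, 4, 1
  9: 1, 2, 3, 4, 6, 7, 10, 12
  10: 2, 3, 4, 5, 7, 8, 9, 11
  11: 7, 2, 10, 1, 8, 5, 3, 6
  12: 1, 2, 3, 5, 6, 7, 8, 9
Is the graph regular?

Degrees: 1:8, 2:8, 3:8, 4:8, 5:8, 6:8, 7:8, 8:8, 9:8, 10:8, 11:8, 12:8
Every vertex has degree 8, so the graph is 8-regular.

Yes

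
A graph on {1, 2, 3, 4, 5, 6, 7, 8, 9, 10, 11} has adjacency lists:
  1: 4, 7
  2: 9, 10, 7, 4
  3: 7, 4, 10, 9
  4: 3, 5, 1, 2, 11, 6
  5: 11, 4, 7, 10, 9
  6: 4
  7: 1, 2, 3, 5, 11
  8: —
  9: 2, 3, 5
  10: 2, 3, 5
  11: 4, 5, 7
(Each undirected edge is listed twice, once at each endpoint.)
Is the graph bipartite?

4-5-11-4 is an odd cycle (length 3), and a bipartite graph can contain only even cycles.

No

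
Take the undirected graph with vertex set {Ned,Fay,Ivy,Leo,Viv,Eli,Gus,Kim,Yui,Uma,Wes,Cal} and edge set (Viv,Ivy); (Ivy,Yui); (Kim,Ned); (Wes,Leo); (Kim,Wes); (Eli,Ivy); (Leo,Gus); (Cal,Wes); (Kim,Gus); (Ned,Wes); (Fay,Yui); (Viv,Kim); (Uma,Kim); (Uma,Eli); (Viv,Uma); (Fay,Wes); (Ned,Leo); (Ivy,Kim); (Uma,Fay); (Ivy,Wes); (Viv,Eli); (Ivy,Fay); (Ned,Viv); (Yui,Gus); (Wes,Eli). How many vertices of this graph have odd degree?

Degrees: Ned:4, Fay:4, Ivy:6, Leo:3, Viv:5, Eli:4, Gus:3, Kim:6, Yui:3, Uma:4, Wes:7, Cal:1
Odd-degree vertices: Leo, Viv, Gus, Yui, Wes, Cal.

6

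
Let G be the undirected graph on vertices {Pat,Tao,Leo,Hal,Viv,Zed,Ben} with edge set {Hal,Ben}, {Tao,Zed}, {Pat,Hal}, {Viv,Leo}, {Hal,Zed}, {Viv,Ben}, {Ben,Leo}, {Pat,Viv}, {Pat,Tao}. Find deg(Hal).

Neighbors of Hal: Pat, Zed, Ben.

3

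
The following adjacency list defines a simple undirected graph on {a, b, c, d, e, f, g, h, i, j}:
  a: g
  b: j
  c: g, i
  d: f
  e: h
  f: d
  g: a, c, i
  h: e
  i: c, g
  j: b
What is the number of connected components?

Component: {b, j}
Component: {d, f}
Component: {e, h}
Component: {a, c, g, i}

4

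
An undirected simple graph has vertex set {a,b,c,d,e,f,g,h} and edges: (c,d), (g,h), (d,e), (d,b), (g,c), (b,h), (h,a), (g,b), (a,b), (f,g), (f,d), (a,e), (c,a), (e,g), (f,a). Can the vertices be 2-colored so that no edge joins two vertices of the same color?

No

a-b-h-a is an odd cycle (length 3), and a bipartite graph can contain only even cycles.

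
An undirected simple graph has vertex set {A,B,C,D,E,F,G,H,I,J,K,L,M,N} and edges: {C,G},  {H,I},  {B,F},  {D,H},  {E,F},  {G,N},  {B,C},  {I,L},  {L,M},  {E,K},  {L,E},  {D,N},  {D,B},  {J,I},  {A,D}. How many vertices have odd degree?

8

Degrees: A:1, B:3, C:2, D:4, E:3, F:2, G:2, H:2, I:3, J:1, K:1, L:3, M:1, N:2
Odd-degree vertices: A, B, E, I, J, K, L, M.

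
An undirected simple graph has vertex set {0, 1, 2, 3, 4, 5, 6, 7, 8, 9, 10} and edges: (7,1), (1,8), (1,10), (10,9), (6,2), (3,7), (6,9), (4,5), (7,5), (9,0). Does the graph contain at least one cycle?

|V| = 11, |E| = 10, number of components = 1.
A forest on 11 vertices with 1 component has exactly 10 edges, which matches — so no cycle.

No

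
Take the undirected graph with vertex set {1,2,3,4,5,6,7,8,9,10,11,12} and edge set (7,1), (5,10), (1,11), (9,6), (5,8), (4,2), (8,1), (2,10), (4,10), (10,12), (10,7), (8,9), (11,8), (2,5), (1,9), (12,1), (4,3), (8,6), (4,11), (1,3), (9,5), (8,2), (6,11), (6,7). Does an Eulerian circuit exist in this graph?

No

Degrees: 1:6, 2:4, 3:2, 4:4, 5:4, 6:4, 7:3, 8:6, 9:4, 10:5, 11:4, 12:2
7, 10 have odd degree; an Eulerian circuit needs every degree to be even, so none exists.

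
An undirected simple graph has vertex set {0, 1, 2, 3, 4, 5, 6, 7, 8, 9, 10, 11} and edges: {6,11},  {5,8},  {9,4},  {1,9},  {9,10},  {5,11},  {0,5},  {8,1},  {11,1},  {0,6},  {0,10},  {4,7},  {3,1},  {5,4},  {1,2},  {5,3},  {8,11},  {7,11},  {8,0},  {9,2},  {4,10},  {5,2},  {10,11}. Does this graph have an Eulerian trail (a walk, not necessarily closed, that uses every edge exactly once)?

Yes

Degrees: 0:4, 1:5, 2:3, 3:2, 4:4, 5:6, 6:2, 7:2, 8:4, 9:4, 10:4, 11:6
Odd-degree vertices: 1, 2 (2 total).
The non-isolated vertices are connected and exactly 2 have odd degree, so an Eulerian trail exists (from 1 to 2).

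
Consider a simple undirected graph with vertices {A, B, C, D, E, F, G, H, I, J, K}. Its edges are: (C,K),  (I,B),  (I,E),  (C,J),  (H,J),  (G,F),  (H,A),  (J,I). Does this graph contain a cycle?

|V| = 11, |E| = 8, number of components = 3.
A forest on 11 vertices with 3 components has exactly 8 edges, which matches — so no cycle.

No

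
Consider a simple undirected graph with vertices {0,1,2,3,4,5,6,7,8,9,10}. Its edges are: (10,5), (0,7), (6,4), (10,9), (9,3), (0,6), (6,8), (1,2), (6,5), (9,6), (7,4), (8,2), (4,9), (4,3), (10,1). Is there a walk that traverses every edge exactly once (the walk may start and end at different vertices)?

Yes

Degrees: 0:2, 1:2, 2:2, 3:2, 4:4, 5:2, 6:5, 7:2, 8:2, 9:4, 10:3
Odd-degree vertices: 6, 10 (2 total).
With 2 odd-degree vertices and all edges in one connected piece, an Eulerian trail exists (from 6 to 10).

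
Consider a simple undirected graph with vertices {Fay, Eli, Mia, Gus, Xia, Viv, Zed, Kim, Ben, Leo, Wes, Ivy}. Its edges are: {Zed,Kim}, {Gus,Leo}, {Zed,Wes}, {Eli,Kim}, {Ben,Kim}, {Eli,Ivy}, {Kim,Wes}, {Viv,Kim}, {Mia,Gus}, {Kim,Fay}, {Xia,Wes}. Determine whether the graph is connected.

No

Component: {Mia, Gus, Leo}
Component: {Fay, Eli, Xia, Viv, Zed, Kim, Ben, Wes, Ivy}
There are 2 separate components, so the graph is not connected.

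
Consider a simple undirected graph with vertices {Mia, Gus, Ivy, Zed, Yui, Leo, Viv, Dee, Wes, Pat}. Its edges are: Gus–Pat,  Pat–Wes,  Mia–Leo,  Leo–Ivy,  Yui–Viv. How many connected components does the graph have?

5

Component: {Zed}
Component: {Dee}
Component: {Yui, Viv}
Component: {Mia, Ivy, Leo}
Component: {Gus, Wes, Pat}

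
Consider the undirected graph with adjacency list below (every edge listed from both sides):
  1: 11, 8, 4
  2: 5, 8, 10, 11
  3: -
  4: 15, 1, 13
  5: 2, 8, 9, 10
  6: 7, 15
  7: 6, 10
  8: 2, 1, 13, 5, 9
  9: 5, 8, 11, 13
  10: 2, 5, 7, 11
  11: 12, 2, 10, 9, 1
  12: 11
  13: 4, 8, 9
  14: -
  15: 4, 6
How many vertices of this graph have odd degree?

Degrees: 1:3, 2:4, 3:0, 4:3, 5:4, 6:2, 7:2, 8:5, 9:4, 10:4, 11:5, 12:1, 13:3, 14:0, 15:2
Odd-degree vertices: 1, 4, 8, 11, 12, 13.

6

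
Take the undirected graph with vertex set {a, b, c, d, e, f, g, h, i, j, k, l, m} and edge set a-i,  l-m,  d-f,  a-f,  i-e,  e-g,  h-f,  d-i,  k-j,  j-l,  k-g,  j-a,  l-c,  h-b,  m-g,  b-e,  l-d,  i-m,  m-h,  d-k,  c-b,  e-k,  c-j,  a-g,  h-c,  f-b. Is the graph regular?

Degrees: a:4, b:4, c:4, d:4, e:4, f:4, g:4, h:4, i:4, j:4, k:4, l:4, m:4
All degrees equal 4; the graph is regular.

Yes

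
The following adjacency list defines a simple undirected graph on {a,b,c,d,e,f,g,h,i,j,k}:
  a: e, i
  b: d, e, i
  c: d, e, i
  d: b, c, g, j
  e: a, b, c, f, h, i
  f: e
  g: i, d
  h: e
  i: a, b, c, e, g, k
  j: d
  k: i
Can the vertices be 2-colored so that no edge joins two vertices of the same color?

No

The cycle c-e-i-c has length 3, which is odd, so the graph is not bipartite.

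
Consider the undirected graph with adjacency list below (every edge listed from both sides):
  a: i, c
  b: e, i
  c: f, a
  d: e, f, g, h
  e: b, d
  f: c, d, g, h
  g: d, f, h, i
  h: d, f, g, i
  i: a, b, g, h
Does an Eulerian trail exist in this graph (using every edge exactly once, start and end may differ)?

Degrees: a:2, b:2, c:2, d:4, e:2, f:4, g:4, h:4, i:4
Odd-degree vertices: none (0 total).
The non-isolated vertices are connected and exactly 0 have odd degree, so an Eulerian trail exists.

Yes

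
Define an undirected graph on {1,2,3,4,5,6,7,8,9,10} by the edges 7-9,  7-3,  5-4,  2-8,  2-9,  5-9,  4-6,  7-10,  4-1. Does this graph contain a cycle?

The graph has 10 vertices, 9 edges, and 1 connected component.
A forest on 10 vertices with 1 component has exactly 9 edges, which matches — so no cycle.

No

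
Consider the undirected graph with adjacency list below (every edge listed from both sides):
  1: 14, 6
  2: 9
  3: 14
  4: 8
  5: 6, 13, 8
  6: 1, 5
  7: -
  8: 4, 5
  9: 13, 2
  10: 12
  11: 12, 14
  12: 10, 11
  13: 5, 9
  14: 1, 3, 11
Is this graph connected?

Component: {7}
Component: {1, 2, 3, 4, 5, 6, 8, 9, 10, 11, 12, 13, 14}
There are 2 separate components, so the graph is not connected.

No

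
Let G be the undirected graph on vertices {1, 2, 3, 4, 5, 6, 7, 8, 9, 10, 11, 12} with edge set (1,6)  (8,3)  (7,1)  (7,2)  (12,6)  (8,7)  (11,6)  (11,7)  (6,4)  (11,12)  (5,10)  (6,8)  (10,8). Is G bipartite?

No

The cycle 11-6-12-11 has length 3, which is odd, so the graph is not bipartite.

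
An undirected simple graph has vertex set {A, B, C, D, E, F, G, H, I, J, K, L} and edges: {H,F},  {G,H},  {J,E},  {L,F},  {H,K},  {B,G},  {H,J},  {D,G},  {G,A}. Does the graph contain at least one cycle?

No

The graph has 12 vertices, 9 edges, and 3 connected components.
Since 9 = 12 - 3, the graph is a forest and contains no cycle.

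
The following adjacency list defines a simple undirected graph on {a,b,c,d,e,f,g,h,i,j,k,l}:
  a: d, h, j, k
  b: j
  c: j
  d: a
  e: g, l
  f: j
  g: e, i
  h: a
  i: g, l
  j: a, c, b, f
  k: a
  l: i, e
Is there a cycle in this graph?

The graph has 12 vertices, 11 edges, and 2 connected components.
One cycle is e-l-i-g-e.

Yes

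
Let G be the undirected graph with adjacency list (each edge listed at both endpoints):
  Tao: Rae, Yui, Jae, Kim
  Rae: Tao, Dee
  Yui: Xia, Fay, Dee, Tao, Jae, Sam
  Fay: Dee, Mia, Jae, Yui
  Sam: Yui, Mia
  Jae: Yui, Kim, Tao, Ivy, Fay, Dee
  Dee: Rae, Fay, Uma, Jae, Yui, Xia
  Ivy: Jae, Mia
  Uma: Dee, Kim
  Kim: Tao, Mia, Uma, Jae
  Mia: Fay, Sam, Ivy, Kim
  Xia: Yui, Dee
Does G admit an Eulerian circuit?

Yes

Degrees: Tao:4, Rae:2, Yui:6, Fay:4, Sam:2, Jae:6, Dee:6, Ivy:2, Uma:2, Kim:4, Mia:4, Xia:2
Every vertex has even degree and the edges form a single connected piece, so an Eulerian circuit exists.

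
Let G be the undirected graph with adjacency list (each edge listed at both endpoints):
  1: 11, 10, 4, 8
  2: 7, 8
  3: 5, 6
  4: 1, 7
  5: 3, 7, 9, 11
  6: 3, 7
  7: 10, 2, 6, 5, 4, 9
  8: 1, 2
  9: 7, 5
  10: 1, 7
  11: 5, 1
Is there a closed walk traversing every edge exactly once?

Yes

Degrees: 1:4, 2:2, 3:2, 4:2, 5:4, 6:2, 7:6, 8:2, 9:2, 10:2, 11:2
Every vertex has even degree and the edges form a single connected piece, so an Eulerian circuit exists.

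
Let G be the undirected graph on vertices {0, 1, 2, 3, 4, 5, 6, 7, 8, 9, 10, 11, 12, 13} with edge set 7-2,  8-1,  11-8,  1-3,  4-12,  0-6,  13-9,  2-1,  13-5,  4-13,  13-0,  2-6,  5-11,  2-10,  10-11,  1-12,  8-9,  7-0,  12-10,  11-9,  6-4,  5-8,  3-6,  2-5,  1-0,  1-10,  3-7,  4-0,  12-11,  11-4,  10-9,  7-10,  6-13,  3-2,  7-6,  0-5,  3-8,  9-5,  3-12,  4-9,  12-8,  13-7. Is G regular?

Degrees: 0:6, 1:6, 2:6, 3:6, 4:6, 5:6, 6:6, 7:6, 8:6, 9:6, 10:6, 11:6, 12:6, 13:6
All degrees equal 6; the graph is regular.

Yes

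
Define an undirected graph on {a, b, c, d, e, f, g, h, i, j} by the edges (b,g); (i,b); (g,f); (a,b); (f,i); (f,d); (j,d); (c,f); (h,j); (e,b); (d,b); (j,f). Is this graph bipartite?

f-d-j-f is an odd cycle (length 3), and a bipartite graph can contain only even cycles.

No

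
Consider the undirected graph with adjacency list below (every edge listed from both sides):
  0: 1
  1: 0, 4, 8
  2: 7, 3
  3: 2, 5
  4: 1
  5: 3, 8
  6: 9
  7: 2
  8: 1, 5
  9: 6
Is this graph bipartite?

Yes

A valid 2-coloring puts {1, 2, 5, 9} on one side and {0, 3, 4, 6, 7, 8} on the other; every edge crosses between the two sides.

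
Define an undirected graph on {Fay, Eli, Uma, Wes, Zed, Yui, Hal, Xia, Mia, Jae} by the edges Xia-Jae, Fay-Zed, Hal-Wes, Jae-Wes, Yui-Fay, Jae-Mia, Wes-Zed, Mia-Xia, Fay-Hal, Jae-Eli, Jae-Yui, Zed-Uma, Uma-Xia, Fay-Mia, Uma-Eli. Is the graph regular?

Degrees: Fay:4, Eli:2, Uma:3, Wes:3, Zed:3, Yui:2, Hal:2, Xia:3, Mia:3, Jae:5
Degrees are not all equal (e.g. deg(Eli)=2 but deg(Jae)=5); not regular.

No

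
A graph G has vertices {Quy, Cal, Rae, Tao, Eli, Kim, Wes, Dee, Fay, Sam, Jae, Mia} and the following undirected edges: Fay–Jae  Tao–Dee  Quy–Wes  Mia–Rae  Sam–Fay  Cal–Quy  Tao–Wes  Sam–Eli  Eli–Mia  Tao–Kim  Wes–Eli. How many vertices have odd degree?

Degrees: Quy:2, Cal:1, Rae:1, Tao:3, Eli:3, Kim:1, Wes:3, Dee:1, Fay:2, Sam:2, Jae:1, Mia:2
Odd-degree vertices: Cal, Rae, Tao, Eli, Kim, Wes, Dee, Jae.

8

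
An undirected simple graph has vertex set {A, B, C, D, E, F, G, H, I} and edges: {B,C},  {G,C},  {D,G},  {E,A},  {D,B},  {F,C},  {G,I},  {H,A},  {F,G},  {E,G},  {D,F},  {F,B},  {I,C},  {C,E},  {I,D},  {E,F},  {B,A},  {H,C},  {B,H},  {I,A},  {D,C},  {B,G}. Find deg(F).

5

Neighbors of F: B, C, D, E, G.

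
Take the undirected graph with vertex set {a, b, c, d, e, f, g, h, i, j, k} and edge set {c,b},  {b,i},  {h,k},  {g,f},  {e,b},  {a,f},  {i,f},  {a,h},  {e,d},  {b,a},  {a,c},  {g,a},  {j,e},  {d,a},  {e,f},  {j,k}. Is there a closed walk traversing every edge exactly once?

Yes

Degrees: a:6, b:4, c:2, d:2, e:4, f:4, g:2, h:2, i:2, j:2, k:2
Every vertex has even degree and the edges form a single connected piece, so an Eulerian circuit exists.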